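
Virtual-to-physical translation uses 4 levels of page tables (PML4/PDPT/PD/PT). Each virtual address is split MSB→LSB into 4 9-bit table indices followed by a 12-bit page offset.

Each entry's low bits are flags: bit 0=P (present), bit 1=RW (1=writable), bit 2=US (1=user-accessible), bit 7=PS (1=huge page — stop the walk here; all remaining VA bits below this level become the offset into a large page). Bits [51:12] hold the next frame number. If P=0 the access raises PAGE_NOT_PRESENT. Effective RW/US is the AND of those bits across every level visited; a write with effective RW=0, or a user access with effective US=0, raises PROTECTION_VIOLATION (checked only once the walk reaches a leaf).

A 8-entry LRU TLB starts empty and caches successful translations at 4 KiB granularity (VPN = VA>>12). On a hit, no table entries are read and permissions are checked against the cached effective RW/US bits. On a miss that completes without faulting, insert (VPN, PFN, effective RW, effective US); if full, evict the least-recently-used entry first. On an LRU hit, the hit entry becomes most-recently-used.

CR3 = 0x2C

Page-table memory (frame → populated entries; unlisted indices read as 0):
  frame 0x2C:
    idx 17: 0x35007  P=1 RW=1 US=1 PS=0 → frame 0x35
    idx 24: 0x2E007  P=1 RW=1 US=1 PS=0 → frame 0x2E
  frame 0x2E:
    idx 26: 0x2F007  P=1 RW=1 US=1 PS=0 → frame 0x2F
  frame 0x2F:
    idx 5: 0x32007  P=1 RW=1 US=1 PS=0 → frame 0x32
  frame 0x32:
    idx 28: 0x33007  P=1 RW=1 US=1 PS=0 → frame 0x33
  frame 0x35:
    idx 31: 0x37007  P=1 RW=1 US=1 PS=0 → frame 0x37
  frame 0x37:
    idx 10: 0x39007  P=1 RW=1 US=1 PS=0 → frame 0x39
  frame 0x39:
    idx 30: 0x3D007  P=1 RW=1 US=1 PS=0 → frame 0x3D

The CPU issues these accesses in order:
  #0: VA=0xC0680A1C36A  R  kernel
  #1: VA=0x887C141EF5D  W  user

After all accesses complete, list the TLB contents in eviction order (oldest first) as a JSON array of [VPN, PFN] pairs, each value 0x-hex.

Walk each access:
#0 VA=0xC0680A1C36A (r,kernel):
  lvl0: tbl 0x2C, slot 24 ⇒ 0x2E007 (P1/RW1/US1/PS0)
  lvl1: tbl 0x2E, slot 26 ⇒ 0x2F007 (P1/RW1/US1/PS0)
  lvl2: tbl 0x2F, slot 5 ⇒ 0x32007 (P1/RW1/US1/PS0)
  lvl3: tbl 0x32, slot 28 ⇒ 0x33007 (P1/RW1/US1/PS0)
  → PA=0x3336A  (4 entries read)
#1 VA=0x887C141EF5D (w,user):
  lvl0: tbl 0x2C, slot 17 ⇒ 0x35007 (P1/RW1/US1/PS0)
  lvl1: tbl 0x35, slot 31 ⇒ 0x37007 (P1/RW1/US1/PS0)
  lvl2: tbl 0x37, slot 10 ⇒ 0x39007 (P1/RW1/US1/PS0)
  lvl3: tbl 0x39, slot 30 ⇒ 0x3D007 (P1/RW1/US1/PS0)
  → PA=0x3DF5D  (4 entries read)

TLB: [["0xC0680A1C", "0x33"], ["0x887C141E", "0x3D"]]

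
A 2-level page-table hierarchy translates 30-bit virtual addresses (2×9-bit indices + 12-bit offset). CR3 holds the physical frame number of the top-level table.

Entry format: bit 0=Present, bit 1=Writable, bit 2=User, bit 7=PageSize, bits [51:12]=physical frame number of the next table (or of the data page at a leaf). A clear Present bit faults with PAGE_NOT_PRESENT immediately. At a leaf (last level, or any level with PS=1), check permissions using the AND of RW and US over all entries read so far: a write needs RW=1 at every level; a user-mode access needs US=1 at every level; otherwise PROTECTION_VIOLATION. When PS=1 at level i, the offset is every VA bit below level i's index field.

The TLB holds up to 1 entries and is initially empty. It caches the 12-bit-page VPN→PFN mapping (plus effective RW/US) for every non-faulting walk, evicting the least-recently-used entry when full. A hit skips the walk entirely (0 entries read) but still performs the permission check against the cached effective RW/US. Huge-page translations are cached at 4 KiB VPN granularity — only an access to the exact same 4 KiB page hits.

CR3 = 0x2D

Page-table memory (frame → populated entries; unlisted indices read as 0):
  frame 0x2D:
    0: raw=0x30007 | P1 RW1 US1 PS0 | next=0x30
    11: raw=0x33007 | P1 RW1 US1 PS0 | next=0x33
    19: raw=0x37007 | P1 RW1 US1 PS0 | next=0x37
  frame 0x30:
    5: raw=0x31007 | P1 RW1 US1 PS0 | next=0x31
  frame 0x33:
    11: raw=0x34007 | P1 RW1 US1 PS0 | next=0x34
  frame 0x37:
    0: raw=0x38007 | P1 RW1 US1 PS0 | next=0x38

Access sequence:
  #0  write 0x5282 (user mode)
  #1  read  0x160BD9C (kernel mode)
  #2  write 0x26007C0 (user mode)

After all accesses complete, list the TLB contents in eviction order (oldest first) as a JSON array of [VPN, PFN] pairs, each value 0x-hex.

Per-access translation:
#0 VA=0x5282 (w,user):
  L0: frame=0x2D idx=0 entry=0x30007 [P=1 RW=1 US=1 PS=0]
  L1: frame=0x30 idx=5 entry=0x31007 [P=1 RW=1 US=1 PS=0]
  ⇒ phys 0x31282  [2 reads]
#1 VA=0x160BD9C (r,kernel):
  L0: frame=0x2D idx=11 entry=0x33007 [P=1 RW=1 US=1 PS=0]
  L1: frame=0x33 idx=11 entry=0x34007 [P=1 RW=1 US=1 PS=0]
  ⇒ phys 0x34D9C  [2 reads]
#2 VA=0x26007C0 (w,user):
  L0: frame=0x2D idx=19 entry=0x37007 [P=1 RW=1 US=1 PS=0]
  L1: frame=0x37 idx=0 entry=0x38007 [P=1 RW=1 US=1 PS=0]
  ⇒ phys 0x387C0  [2 reads]

TLB: [["0x2600", "0x38"]]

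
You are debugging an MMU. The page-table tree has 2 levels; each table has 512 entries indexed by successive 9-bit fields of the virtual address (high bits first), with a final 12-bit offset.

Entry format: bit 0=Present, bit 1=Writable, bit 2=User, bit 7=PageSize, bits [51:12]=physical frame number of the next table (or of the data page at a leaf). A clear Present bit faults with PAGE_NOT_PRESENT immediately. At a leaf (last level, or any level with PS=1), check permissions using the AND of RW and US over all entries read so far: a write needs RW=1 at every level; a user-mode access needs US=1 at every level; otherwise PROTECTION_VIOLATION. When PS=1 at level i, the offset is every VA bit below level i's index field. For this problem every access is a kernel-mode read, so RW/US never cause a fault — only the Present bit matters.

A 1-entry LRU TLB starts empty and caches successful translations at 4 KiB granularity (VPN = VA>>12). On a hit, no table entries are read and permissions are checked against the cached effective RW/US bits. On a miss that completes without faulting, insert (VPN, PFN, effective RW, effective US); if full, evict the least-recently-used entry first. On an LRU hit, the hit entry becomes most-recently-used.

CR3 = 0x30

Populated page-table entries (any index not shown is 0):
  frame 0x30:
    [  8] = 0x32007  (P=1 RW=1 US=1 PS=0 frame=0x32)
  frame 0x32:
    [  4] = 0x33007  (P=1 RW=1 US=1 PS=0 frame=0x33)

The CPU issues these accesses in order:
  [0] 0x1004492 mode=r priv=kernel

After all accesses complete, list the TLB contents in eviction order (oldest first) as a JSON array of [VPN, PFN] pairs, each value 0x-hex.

Trace:
#0 VA=0x1004492 (r,kernel):
  L0 @0x30[8] → 0x32007  P=1,RW=1,US=1,PS=0
  L1 @0x32[4] → 0x33007  P=1,RW=1,US=1,PS=0
  ⇒ phys 0x33492  [2 reads]

TLB: [["0x1004", "0x33"]]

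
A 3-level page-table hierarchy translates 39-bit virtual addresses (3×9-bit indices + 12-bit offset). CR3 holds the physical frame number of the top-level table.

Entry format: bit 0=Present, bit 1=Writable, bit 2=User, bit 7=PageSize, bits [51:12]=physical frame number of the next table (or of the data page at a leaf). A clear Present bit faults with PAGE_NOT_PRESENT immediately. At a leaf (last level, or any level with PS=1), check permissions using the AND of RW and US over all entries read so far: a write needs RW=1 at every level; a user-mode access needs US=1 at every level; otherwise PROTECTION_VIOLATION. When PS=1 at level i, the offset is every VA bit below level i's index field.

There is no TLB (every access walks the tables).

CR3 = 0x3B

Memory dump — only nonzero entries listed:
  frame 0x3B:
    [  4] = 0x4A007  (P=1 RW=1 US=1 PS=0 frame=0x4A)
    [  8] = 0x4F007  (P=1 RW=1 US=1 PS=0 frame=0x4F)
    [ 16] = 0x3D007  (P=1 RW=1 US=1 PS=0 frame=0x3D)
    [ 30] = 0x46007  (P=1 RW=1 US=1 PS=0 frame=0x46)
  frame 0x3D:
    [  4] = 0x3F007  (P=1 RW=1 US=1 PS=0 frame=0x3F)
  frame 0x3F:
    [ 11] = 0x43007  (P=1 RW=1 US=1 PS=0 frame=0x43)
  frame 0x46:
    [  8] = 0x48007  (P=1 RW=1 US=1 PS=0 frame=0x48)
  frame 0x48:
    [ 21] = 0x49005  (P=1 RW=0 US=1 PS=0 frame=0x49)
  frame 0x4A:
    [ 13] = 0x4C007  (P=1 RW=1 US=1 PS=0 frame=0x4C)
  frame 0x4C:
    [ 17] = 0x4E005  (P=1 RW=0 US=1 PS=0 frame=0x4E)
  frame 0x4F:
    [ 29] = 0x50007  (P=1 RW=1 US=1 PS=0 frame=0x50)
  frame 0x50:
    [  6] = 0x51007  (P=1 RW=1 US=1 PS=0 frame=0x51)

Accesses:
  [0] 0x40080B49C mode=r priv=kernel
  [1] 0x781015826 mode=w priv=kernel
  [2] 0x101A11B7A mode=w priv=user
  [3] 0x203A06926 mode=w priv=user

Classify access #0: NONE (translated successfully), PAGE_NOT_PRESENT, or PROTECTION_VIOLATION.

Trace:
#0 VA=0x40080B49C (r,kernel):
  lvl0: tbl 0x3B, slot 16 ⇒ 0x3D007 (P1/RW1/US1/PS0)
  lvl1: tbl 0x3D, slot 4 ⇒ 0x3F007 (P1/RW1/US1/PS0)
  lvl2: tbl 0x3F, slot 11 ⇒ 0x43007 (P1/RW1/US1/PS0)
  ✓ 0x4349C  — 3 lookups
#1 VA=0x781015826 (w,kernel):
  lvl0: tbl 0x3B, slot 30 ⇒ 0x46007 (P1/RW1/US1/PS0)
  lvl1: tbl 0x46, slot 8 ⇒ 0x48007 (P1/RW1/US1/PS0)
  lvl2: tbl 0x48, slot 21 ⇒ 0x49005 (P1/RW0/US1/PS0)
  ⇒ fault: PROTECTION_VIOLATION  — 3 lookups
#2 VA=0x101A11B7A (w,user):
  lvl0: tbl 0x3B, slot 4 ⇒ 0x4A007 (P1/RW1/US1/PS0)
  lvl1: tbl 0x4A, slot 13 ⇒ 0x4C007 (P1/RW1/US1/PS0)
  lvl2: tbl 0x4C, slot 17 ⇒ 0x4E005 (P1/RW0/US1/PS0)
  ⇒ fault: PROTECTION_VIOLATION  — 3 lookups
#3 VA=0x203A06926 (w,user):
  lvl0: tbl 0x3B, slot 8 ⇒ 0x4F007 (P1/RW1/US1/PS0)
  lvl1: tbl 0x4F, slot 29 ⇒ 0x50007 (P1/RW1/US1/PS0)
  lvl2: tbl 0x50, slot 6 ⇒ 0x51007 (P1/RW1/US1/PS0)
  ✓ 0x51926  — 3 lookups

Access #0 fault: NONE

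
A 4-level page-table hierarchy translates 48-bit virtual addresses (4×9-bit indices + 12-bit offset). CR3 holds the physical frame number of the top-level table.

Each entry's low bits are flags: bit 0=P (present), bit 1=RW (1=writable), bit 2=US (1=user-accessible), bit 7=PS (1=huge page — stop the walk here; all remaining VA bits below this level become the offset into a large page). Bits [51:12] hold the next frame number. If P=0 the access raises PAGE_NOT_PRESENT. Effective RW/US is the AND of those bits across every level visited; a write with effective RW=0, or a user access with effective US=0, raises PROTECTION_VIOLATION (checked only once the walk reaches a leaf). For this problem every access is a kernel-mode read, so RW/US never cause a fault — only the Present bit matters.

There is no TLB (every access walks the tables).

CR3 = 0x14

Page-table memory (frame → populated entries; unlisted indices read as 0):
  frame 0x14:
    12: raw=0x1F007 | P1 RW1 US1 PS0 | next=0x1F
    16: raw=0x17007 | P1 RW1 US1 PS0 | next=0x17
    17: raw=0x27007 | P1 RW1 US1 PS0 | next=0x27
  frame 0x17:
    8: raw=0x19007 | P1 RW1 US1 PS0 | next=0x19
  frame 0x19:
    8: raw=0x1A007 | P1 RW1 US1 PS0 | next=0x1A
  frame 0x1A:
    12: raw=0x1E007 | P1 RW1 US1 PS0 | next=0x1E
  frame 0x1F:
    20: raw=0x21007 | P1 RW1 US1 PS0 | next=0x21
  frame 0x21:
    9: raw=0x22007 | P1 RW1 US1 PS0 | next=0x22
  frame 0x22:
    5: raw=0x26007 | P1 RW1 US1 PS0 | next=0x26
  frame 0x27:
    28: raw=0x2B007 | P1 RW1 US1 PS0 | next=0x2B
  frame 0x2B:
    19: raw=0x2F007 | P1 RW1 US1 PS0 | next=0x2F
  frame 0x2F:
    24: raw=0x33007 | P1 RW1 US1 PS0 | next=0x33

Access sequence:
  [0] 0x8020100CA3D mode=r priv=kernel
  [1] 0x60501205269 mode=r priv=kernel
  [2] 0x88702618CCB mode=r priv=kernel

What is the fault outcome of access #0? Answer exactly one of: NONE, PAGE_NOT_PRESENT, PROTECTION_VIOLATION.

Walk each access:
#0 VA=0x8020100CA3D (r,kernel):
  lvl0: tbl 0x14, slot 16 ⇒ 0x17007 (P1/RW1/US1/PS0)
  lvl1: tbl 0x17, slot 8 ⇒ 0x19007 (P1/RW1/US1/PS0)
  lvl2: tbl 0x19, slot 8 ⇒ 0x1A007 (P1/RW1/US1/PS0)
  lvl3: tbl 0x1A, slot 12 ⇒ 0x1E007 (P1/RW1/US1/PS0)
  ✓ 0x1EA3D  — 4 lookups
#1 VA=0x60501205269 (r,kernel):
  lvl0: tbl 0x14, slot 12 ⇒ 0x1F007 (P1/RW1/US1/PS0)
  lvl1: tbl 0x1F, slot 20 ⇒ 0x21007 (P1/RW1/US1/PS0)
  lvl2: tbl 0x21, slot 9 ⇒ 0x22007 (P1/RW1/US1/PS0)
  lvl3: tbl 0x22, slot 5 ⇒ 0x26007 (P1/RW1/US1/PS0)
  ✓ 0x26269  — 4 lookups
#2 VA=0x88702618CCB (r,kernel):
  lvl0: tbl 0x14, slot 17 ⇒ 0x27007 (P1/RW1/US1/PS0)
  lvl1: tbl 0x27, slot 28 ⇒ 0x2B007 (P1/RW1/US1/PS0)
  lvl2: tbl 0x2B, slot 19 ⇒ 0x2F007 (P1/RW1/US1/PS0)
  lvl3: tbl 0x2F, slot 24 ⇒ 0x33007 (P1/RW1/US1/PS0)
  ✓ 0x33CCB  — 4 lookups

Access #0 fault: NONE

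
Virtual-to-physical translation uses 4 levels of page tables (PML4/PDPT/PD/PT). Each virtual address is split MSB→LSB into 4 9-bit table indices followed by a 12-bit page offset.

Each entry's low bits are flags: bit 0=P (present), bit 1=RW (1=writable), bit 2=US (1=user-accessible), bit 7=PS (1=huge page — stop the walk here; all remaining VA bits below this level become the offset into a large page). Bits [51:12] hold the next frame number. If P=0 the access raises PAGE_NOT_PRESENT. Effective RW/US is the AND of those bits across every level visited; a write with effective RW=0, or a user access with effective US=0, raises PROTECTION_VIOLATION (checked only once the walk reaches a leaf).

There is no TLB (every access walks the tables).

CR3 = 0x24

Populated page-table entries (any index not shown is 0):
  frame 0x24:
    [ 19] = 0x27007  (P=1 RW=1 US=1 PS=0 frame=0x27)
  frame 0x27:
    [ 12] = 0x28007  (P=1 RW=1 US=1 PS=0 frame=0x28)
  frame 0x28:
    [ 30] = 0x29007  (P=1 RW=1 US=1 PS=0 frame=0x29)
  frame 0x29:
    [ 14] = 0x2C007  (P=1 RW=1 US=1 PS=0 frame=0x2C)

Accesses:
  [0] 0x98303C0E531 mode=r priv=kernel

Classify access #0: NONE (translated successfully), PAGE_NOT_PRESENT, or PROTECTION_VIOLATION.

Walk each access:
#0 VA=0x98303C0E531 (r,kernel):
  L0: frame=0x24 idx=19 entry=0x27007 [P=1 RW=1 US=1 PS=0]
  L1: frame=0x27 idx=12 entry=0x28007 [P=1 RW=1 US=1 PS=0]
  L2: frame=0x28 idx=30 entry=0x29007 [P=1 RW=1 US=1 PS=0]
  L3: frame=0x29 idx=14 entry=0x2C007 [P=1 RW=1 US=1 PS=0]
  ⇒ phys 0x2C531  [4 reads]

Access #0 fault: NONE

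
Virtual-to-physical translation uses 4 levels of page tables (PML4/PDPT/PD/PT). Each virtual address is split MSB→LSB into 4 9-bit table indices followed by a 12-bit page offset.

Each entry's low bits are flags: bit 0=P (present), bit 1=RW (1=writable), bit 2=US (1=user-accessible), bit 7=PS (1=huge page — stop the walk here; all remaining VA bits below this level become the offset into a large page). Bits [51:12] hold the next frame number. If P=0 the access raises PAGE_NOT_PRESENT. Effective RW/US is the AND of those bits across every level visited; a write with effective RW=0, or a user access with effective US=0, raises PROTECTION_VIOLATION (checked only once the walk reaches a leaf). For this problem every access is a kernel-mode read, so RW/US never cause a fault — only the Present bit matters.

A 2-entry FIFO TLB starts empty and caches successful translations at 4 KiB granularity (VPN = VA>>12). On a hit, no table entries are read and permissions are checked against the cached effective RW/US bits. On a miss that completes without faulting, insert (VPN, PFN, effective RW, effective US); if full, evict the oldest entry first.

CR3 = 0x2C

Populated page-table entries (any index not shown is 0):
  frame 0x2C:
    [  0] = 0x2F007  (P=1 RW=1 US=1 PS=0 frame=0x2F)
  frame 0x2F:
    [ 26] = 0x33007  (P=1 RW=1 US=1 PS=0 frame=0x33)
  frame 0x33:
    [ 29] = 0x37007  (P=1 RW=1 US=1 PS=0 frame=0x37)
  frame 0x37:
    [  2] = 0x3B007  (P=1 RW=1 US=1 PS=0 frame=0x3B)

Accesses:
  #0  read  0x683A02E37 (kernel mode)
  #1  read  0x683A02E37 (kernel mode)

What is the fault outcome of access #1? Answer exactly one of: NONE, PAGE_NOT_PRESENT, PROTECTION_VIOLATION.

Per-access translation:
#0 VA=0x683A02E37 (r,kernel):
  lvl0: tbl 0x2C, slot 0 ⇒ 0x2F007 (P1/RW1/US1/PS0)
  lvl1: tbl 0x2F, slot 26 ⇒ 0x33007 (P1/RW1/US1/PS0)
  lvl2: tbl 0x33, slot 29 ⇒ 0x37007 (P1/RW1/US1/PS0)
  lvl3: tbl 0x37, slot 2 ⇒ 0x3B007 (P1/RW1/US1/PS0)
  ⇒ phys 0x3BE37  [4 reads]
#1 VA=0x683A02E37 (r,kernel):
  TLB hit vpn=0x683A02 → PA=0x3BE37

Access #1 fault: NONE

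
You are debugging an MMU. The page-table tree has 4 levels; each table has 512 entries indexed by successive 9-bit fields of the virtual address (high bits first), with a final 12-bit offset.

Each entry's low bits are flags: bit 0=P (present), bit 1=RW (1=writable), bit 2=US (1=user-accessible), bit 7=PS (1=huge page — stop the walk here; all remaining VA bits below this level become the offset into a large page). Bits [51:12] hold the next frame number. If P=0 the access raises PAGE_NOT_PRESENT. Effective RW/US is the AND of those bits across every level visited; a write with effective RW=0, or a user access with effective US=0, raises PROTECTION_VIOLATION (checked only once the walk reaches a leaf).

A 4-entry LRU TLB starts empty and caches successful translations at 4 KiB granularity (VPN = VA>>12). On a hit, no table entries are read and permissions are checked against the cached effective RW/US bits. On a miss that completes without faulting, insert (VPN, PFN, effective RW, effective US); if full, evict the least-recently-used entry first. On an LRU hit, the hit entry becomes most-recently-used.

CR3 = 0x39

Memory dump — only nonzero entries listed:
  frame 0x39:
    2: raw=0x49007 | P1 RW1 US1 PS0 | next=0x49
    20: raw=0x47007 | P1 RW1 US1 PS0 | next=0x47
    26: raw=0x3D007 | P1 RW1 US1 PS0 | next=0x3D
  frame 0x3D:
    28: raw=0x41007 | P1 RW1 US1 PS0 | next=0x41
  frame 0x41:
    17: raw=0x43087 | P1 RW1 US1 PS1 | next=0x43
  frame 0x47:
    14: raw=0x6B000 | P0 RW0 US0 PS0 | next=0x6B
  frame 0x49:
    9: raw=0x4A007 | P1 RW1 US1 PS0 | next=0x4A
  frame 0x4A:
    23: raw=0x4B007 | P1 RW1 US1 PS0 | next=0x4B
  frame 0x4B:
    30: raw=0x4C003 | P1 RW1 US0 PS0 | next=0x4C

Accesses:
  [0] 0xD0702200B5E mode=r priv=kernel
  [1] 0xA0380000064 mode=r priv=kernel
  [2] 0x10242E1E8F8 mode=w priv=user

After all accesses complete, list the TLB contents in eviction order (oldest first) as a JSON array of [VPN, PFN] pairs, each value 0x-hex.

Per-access translation:
#0 VA=0xD0702200B5E (r,kernel):
  L0 @0x39[26] → 0x3D007  P=1,RW=1,US=1,PS=0
  L1 @0x3D[28] → 0x41007  P=1,RW=1,US=1,PS=0
  L2 @0x41[17] → 0x43087  P=1,RW=1,US=1,PS=1
  ⇒ phys 0x43B5E (huge @L2)  [3 reads]
#1 VA=0xA0380000064 (r,kernel):
  L0 @0x39[20] → 0x47007  P=1,RW=1,US=1,PS=0
  L1 @0x47[14] → 0x6B000  P=0,RW=0,US=0,PS=0
  ⇒ fault: PAGE_NOT_PRESENT  — 2 lookups
#2 VA=0x10242E1E8F8 (w,user):
  L0 @0x39[2] → 0x49007  P=1,RW=1,US=1,PS=0
  L1 @0x49[9] → 0x4A007  P=1,RW=1,US=1,PS=0
  L2 @0x4A[23] → 0x4B007  P=1,RW=1,US=1,PS=0
  L3 @0x4B[30] → 0x4C003  P=1,RW=1,US=0,PS=0
  ⇒ fault: PROTECTION_VIOLATION  — 4 lookups

TLB: [["0xD0702200", "0x43"]]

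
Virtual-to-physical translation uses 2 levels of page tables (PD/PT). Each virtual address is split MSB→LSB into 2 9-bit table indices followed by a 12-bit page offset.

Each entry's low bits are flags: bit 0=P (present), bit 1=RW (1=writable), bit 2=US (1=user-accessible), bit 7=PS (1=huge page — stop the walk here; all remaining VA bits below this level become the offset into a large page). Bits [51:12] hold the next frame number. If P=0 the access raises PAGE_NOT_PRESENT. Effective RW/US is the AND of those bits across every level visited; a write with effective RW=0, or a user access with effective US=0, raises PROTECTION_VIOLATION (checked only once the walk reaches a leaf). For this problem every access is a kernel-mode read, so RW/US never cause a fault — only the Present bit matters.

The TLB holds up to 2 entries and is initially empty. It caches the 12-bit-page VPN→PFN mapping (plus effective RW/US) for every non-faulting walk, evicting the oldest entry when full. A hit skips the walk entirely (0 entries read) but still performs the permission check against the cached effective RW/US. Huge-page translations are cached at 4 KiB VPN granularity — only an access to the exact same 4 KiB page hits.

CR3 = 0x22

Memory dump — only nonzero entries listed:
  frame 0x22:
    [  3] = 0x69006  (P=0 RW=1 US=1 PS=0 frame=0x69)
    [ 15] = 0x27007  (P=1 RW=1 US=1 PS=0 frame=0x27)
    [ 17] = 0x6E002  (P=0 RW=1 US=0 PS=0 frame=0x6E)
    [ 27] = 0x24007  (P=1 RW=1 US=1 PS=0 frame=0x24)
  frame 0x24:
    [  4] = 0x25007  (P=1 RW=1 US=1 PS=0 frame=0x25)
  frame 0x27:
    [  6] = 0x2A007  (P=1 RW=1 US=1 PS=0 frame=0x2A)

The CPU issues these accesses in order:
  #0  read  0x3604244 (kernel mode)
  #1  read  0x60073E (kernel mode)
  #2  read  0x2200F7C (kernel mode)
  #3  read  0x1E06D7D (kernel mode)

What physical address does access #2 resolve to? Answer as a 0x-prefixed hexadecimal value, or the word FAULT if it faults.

Per-access translation:
#0 VA=0x3604244 (r,kernel):
  L0 @0x22[27] → 0x24007  P=1,RW=1,US=1,PS=0
  L1 @0x24[4] → 0x25007  P=1,RW=1,US=1,PS=0
  ✓ 0x25244  — 2 lookups
#1 VA=0x60073E (r,kernel):
  L0 @0x22[3] → 0x69006  P=0,RW=1,US=1,PS=0
  ✗ PAGE_NOT_PRESENT  [1 reads]
#2 VA=0x2200F7C (r,kernel):
  L0 @0x22[17] → 0x6E002  P=0,RW=1,US=0,PS=0
  ✗ PAGE_NOT_PRESENT  [1 reads]
#3 VA=0x1E06D7D (r,kernel):
  L0 @0x22[15] → 0x27007  P=1,RW=1,US=1,PS=0
  L1 @0x27[6] → 0x2A007  P=1,RW=1,US=1,PS=0
  ✓ 0x2AD7D  — 2 lookups

Access #2 PA: FAULT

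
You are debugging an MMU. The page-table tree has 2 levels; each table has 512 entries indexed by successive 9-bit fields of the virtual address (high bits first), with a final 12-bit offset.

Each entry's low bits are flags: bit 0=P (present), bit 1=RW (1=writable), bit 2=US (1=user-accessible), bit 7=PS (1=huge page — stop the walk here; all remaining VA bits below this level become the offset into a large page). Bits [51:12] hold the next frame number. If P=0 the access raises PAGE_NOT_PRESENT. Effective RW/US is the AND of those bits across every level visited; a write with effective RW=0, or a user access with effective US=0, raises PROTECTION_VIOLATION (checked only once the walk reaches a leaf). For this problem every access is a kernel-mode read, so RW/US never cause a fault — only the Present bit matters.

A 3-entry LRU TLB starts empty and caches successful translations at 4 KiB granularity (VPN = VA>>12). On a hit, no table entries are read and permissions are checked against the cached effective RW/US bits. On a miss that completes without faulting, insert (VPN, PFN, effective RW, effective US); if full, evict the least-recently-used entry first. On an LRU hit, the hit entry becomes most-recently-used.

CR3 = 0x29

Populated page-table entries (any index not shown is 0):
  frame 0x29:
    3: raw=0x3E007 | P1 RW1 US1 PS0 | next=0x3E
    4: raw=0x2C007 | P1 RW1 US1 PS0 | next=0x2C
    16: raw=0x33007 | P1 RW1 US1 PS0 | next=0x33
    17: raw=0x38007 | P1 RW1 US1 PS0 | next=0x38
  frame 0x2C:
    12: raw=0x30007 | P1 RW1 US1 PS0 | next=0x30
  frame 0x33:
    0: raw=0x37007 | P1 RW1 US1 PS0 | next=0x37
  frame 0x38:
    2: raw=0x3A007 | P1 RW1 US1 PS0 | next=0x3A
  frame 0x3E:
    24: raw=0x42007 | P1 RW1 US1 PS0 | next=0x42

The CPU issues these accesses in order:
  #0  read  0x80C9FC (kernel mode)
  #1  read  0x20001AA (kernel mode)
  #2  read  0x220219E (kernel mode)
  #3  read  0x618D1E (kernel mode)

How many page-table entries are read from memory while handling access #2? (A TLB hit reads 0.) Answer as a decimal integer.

Per-access translation:
#0 VA=0x80C9FC (r,kernel):
  lvl0: tbl 0x29, slot 4 ⇒ 0x2C007 (P1/RW1/US1/PS0)
  lvl1: tbl 0x2C, slot 12 ⇒ 0x30007 (P1/RW1/US1/PS0)
  ⇒ phys 0x309FC  [2 reads]
#1 VA=0x20001AA (r,kernel):
  lvl0: tbl 0x29, slot 16 ⇒ 0x33007 (P1/RW1/US1/PS0)
  lvl1: tbl 0x33, slot 0 ⇒ 0x37007 (P1/RW1/US1/PS0)
  ⇒ phys 0x371AA  [2 reads]
#2 VA=0x220219E (r,kernel):
  lvl0: tbl 0x29, slot 17 ⇒ 0x38007 (P1/RW1/US1/PS0)
  lvl1: tbl 0x38, slot 2 ⇒ 0x3A007 (P1/RW1/US1/PS0)
  ⇒ phys 0x3A19E  [2 reads]
#3 VA=0x618D1E (r,kernel):
  lvl0: tbl 0x29, slot 3 ⇒ 0x3E007 (P1/RW1/US1/PS0)
  lvl1: tbl 0x3E, slot 24 ⇒ 0x42007 (P1/RW1/US1/PS0)
  ⇒ phys 0x42D1E  [2 reads]

Entries read for #2: 2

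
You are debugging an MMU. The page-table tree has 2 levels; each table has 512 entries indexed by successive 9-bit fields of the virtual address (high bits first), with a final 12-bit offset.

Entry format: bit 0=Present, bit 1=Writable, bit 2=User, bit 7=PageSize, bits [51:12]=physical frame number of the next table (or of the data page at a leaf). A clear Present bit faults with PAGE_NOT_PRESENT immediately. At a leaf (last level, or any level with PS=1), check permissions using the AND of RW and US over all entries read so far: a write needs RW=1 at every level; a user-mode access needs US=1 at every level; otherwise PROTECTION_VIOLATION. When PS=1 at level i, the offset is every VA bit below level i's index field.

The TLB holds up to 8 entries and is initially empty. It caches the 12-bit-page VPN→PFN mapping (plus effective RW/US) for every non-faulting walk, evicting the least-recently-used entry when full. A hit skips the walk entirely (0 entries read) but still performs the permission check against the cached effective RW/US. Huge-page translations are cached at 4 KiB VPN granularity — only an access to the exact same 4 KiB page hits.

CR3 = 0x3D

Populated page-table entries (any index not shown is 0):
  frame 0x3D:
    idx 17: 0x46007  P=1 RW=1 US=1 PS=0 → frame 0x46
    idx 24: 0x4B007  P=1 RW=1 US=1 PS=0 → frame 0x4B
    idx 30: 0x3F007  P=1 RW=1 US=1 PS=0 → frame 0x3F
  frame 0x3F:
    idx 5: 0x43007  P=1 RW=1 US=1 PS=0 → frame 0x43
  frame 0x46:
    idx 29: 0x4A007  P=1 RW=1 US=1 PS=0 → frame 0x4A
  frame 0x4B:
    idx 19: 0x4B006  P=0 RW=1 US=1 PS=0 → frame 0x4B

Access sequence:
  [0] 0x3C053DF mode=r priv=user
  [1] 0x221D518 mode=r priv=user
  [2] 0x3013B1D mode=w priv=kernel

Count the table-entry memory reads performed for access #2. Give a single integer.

Walk each access:
#0 VA=0x3C053DF (r,user):
  L0: frame=0x3D idx=30 entry=0x3F007 [P=1 RW=1 US=1 PS=0]
  L1: frame=0x3F idx=5 entry=0x43007 [P=1 RW=1 US=1 PS=0]
  → PA=0x433DF  (2 entries read)
#1 VA=0x221D518 (r,user):
  L0: frame=0x3D idx=17 entry=0x46007 [P=1 RW=1 US=1 PS=0]
  L1: frame=0x46 idx=29 entry=0x4A007 [P=1 RW=1 US=1 PS=0]
  → PA=0x4A518  (2 entries read)
#2 VA=0x3013B1D (w,kernel):
  L0: frame=0x3D idx=24 entry=0x4B007 [P=1 RW=1 US=1 PS=0]
  L1: frame=0x4B idx=19 entry=0x4B006 [P=0 RW=1 US=1 PS=0]
  → PAGE_NOT_PRESENT  (2 entries read)

Entries read for #2: 2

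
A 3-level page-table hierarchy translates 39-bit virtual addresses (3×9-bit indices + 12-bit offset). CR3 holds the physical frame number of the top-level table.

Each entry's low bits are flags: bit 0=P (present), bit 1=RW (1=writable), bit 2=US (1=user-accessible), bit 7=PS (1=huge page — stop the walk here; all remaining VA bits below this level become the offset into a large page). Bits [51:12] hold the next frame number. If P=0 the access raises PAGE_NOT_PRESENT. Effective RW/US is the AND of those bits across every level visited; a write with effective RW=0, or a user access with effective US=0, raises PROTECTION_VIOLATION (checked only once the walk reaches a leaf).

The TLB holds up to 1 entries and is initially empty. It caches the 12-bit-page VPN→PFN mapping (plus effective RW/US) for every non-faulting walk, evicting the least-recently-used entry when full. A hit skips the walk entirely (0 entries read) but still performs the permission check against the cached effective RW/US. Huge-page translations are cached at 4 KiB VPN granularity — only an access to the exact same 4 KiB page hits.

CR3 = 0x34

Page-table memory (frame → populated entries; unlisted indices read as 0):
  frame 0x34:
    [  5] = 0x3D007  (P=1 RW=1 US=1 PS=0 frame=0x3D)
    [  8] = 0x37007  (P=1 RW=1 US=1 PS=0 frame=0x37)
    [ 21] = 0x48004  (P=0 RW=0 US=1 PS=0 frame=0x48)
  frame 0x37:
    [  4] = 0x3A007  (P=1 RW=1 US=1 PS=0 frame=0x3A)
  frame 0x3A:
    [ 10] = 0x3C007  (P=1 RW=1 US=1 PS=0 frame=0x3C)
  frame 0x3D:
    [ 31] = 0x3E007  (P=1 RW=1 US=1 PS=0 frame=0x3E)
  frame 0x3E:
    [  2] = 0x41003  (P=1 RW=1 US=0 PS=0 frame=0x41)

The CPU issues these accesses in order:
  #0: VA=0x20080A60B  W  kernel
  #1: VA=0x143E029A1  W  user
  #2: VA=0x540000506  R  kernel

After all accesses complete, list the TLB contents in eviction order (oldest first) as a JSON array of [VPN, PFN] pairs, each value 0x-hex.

Trace:
#0 VA=0x20080A60B (w,kernel):
  L0: frame=0x34 idx=8 entry=0x37007 [P=1 RW=1 US=1 PS=0]
  L1: frame=0x37 idx=4 entry=0x3A007 [P=1 RW=1 US=1 PS=0]
  L2: frame=0x3A idx=10 entry=0x3C007 [P=1 RW=1 US=1 PS=0]
  ⇒ phys 0x3C60B  [3 reads]
#1 VA=0x143E029A1 (w,user):
  L0: frame=0x34 idx=5 entry=0x3D007 [P=1 RW=1 US=1 PS=0]
  L1: frame=0x3D idx=31 entry=0x3E007 [P=1 RW=1 US=1 PS=0]
  L2: frame=0x3E idx=2 entry=0x41003 [P=1 RW=1 US=0 PS=0]
  ⇒ fault: PROTECTION_VIOLATION  — 3 lookups
#2 VA=0x540000506 (r,kernel):
  L0: frame=0x34 idx=21 entry=0x48004 [P=0 RW=0 US=1 PS=0]
  ⇒ fault: PAGE_NOT_PRESENT  — 1 lookups

TLB: [["0x20080A", "0x3C"]]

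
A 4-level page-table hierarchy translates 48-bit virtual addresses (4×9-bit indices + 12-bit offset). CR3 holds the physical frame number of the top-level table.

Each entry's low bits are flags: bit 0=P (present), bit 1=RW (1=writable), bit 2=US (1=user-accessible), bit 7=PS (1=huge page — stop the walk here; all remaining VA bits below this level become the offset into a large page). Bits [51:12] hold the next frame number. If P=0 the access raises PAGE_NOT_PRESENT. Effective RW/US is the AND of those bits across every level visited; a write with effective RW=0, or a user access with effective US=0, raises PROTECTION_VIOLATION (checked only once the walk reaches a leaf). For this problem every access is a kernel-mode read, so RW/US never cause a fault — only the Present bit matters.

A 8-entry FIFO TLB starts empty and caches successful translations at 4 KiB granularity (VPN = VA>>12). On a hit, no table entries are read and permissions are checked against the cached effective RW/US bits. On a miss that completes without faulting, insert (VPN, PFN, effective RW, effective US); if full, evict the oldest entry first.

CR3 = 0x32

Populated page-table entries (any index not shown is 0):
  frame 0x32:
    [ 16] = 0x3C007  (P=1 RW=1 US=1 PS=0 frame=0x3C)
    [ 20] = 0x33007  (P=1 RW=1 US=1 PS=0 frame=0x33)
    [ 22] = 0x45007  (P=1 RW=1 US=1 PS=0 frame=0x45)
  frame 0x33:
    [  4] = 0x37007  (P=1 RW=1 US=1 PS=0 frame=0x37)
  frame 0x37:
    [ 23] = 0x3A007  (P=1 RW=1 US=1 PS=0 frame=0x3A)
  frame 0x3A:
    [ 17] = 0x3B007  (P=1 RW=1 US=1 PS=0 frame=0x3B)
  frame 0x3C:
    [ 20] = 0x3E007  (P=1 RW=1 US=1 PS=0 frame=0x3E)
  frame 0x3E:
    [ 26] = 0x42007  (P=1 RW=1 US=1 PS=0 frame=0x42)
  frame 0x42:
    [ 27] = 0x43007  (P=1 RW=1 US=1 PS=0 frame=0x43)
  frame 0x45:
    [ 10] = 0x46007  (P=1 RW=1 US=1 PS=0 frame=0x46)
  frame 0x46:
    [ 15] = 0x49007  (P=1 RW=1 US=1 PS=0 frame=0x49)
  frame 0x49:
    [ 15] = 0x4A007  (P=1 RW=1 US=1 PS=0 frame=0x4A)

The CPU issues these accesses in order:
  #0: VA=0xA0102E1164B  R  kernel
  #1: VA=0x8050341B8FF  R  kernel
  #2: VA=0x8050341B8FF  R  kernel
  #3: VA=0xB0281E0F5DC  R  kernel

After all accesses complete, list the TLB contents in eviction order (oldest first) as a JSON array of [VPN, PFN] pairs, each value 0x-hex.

Per-access translation:
#0 VA=0xA0102E1164B (r,kernel):
  [0] read 0x32 idx=20: raw=0x33007 flags P=1 W=1 U=1 S=0
  [1] read 0x33 idx=4: raw=0x37007 flags P=1 W=1 U=1 S=0
  [2] read 0x37 idx=23: raw=0x3A007 flags P=1 W=1 U=1 S=0
  [3] read 0x3A idx=17: raw=0x3B007 flags P=1 W=1 U=1 S=0
  ✓ 0x3B64B  — 4 lookups
#1 VA=0x8050341B8FF (r,kernel):
  [0] read 0x32 idx=16: raw=0x3C007 flags P=1 W=1 U=1 S=0
  [1] read 0x3C idx=20: raw=0x3E007 flags P=1 W=1 U=1 S=0
  [2] read 0x3E idx=26: raw=0x42007 flags P=1 W=1 U=1 S=0
  [3] read 0x42 idx=27: raw=0x43007 flags P=1 W=1 U=1 S=0
  ✓ 0x438FF  — 4 lookups
#2 VA=0x8050341B8FF (r,kernel):
  TLB hit vpn=0x8050341B → PA=0x438FF
#3 VA=0xB0281E0F5DC (r,kernel):
  [0] read 0x32 idx=22: raw=0x45007 flags P=1 W=1 U=1 S=0
  [1] read 0x45 idx=10: raw=0x46007 flags P=1 W=1 U=1 S=0
  [2] read 0x46 idx=15: raw=0x49007 flags P=1 W=1 U=1 S=0
  [3] read 0x49 idx=15: raw=0x4A007 flags P=1 W=1 U=1 S=0
  ✓ 0x4A5DC  — 4 lookups

TLB: [["0xA0102E11", "0x3B"], ["0x8050341B", "0x43"], ["0xB0281E0F", "0x4A"]]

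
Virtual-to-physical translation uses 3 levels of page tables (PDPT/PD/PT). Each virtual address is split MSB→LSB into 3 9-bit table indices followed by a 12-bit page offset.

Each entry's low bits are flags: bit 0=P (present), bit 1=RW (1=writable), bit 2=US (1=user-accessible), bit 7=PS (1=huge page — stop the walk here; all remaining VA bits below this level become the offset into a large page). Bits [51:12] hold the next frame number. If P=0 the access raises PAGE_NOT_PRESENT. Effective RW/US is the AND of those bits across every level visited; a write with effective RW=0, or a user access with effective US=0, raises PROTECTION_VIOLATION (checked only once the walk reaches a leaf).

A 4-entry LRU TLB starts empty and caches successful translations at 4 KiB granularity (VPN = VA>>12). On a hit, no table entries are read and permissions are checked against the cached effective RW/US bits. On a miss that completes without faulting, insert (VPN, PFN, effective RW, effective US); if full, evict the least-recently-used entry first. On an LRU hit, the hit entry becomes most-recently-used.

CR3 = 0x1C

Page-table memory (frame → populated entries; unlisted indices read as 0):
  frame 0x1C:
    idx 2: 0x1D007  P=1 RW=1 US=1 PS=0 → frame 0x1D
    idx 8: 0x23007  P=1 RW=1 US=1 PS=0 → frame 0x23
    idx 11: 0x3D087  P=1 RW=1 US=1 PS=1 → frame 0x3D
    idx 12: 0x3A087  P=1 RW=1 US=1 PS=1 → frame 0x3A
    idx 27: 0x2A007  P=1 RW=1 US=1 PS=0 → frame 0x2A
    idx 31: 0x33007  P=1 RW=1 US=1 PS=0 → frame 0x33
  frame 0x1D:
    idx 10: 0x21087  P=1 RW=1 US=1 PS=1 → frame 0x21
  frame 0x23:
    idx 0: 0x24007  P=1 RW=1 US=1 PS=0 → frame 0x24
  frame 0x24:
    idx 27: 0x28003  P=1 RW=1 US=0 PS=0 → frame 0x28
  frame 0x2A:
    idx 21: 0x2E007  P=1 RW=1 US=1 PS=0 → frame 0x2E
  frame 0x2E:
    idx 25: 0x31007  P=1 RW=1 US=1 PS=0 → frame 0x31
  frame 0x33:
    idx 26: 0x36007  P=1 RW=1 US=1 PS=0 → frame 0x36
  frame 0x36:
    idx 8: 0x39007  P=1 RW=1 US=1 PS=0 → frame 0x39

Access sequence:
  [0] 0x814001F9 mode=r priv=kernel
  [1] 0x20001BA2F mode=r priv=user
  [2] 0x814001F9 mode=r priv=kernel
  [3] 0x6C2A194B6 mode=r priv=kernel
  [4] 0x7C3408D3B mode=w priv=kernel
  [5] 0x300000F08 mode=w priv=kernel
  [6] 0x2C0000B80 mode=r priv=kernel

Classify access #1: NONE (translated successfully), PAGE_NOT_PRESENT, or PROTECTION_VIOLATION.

Per-access translation:
#0 VA=0x814001F9 (r,kernel):
  L0: frame=0x1C idx=2 entry=0x1D007 [P=1 RW=1 US=1 PS=0]
  L1: frame=0x1D idx=10 entry=0x21087 [P=1 RW=1 US=1 PS=1]
  ✓ 0x211F9 (huge @L1)  — 2 lookups
#1 VA=0x20001BA2F (r,user):
  L0: frame=0x1C idx=8 entry=0x23007 [P=1 RW=1 US=1 PS=0]
  L1: frame=0x23 idx=0 entry=0x24007 [P=1 RW=1 US=1 PS=0]
  L2: frame=0x24 idx=27 entry=0x28003 [P=1 RW=1 US=0 PS=0]
  → PROTECTION_VIOLATION  (3 entries read)
#2 VA=0x814001F9 (r,kernel):
  TLB hit vpn=0x81400 → PA=0x211F9
#3 VA=0x6C2A194B6 (r,kernel):
  L0: frame=0x1C idx=27 entry=0x2A007 [P=1 RW=1 US=1 PS=0]
  L1: frame=0x2A idx=21 entry=0x2E007 [P=1 RW=1 US=1 PS=0]
  L2: frame=0x2E idx=25 entry=0x31007 [P=1 RW=1 US=1 PS=0]
  ✓ 0x314B6  — 3 lookups
#4 VA=0x7C3408D3B (w,kernel):
  L0: frame=0x1C idx=31 entry=0x33007 [P=1 RW=1 US=1 PS=0]
  L1: frame=0x33 idx=26 entry=0x36007 [P=1 RW=1 US=1 PS=0]
  L2: frame=0x36 idx=8 entry=0x39007 [P=1 RW=1 US=1 PS=0]
  ✓ 0x39D3B  — 3 lookups
#5 VA=0x300000F08 (w,kernel):
  L0: frame=0x1C idx=12 entry=0x3A087 [P=1 RW=1 US=1 PS=1]
  ✓ 0x3AF08 (huge @L0)  — 1 lookups
#6 VA=0x2C0000B80 (r,kernel):
  L0: frame=0x1C idx=11 entry=0x3D087 [P=1 RW=1 US=1 PS=1]
  ✓ 0x3DB80 (huge @L0)  — 1 lookups

Access #1 fault: PROTECTION_VIOLATION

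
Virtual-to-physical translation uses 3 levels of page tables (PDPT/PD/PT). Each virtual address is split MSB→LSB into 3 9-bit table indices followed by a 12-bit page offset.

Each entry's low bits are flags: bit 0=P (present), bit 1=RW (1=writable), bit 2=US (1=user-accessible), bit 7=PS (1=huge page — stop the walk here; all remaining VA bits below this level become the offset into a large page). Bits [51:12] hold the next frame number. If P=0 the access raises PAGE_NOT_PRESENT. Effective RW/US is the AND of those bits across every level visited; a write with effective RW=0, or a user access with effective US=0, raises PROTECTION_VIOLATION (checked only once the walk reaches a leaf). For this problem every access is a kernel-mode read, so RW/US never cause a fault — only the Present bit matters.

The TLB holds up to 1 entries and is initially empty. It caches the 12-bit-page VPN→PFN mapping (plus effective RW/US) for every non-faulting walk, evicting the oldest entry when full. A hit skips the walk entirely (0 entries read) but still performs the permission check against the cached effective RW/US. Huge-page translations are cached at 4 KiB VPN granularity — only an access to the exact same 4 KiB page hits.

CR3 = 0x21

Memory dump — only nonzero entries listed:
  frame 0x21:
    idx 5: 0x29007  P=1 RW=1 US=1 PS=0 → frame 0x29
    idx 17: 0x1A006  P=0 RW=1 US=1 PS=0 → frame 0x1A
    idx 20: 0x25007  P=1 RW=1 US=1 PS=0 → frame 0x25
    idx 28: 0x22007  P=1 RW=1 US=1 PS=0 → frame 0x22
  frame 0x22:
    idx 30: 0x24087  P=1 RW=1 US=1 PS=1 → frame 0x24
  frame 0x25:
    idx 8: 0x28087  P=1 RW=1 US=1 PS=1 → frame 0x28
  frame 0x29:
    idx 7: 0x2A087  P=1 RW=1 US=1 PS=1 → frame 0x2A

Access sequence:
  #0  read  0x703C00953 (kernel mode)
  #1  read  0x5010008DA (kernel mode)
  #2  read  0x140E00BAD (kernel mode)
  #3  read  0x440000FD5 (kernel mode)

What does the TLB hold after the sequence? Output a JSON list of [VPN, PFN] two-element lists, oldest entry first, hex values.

Walk each access:
#0 VA=0x703C00953 (r,kernel):
  L0 @0x21[28] → 0x22007  P=1,RW=1,US=1,PS=0
  L1 @0x22[30] → 0x24087  P=1,RW=1,US=1,PS=1
  ✓ 0x24953 (huge @L1)  — 2 lookups
#1 VA=0x5010008DA (r,kernel):
  L0 @0x21[20] → 0x25007  P=1,RW=1,US=1,PS=0
  L1 @0x25[8] → 0x28087  P=1,RW=1,US=1,PS=1
  ✓ 0x288DA (huge @L1)  — 2 lookups
#2 VA=0x140E00BAD (r,kernel):
  L0 @0x21[5] → 0x29007  P=1,RW=1,US=1,PS=0
  L1 @0x29[7] → 0x2A087  P=1,RW=1,US=1,PS=1
  ✓ 0x2ABAD (huge @L1)  — 2 lookups
#3 VA=0x440000FD5 (r,kernel):
  L0 @0x21[17] → 0x1A006  P=0,RW=1,US=1,PS=0
  ✗ PAGE_NOT_PRESENT  [1 reads]

TLB: [["0x140E00", "0x2A"]]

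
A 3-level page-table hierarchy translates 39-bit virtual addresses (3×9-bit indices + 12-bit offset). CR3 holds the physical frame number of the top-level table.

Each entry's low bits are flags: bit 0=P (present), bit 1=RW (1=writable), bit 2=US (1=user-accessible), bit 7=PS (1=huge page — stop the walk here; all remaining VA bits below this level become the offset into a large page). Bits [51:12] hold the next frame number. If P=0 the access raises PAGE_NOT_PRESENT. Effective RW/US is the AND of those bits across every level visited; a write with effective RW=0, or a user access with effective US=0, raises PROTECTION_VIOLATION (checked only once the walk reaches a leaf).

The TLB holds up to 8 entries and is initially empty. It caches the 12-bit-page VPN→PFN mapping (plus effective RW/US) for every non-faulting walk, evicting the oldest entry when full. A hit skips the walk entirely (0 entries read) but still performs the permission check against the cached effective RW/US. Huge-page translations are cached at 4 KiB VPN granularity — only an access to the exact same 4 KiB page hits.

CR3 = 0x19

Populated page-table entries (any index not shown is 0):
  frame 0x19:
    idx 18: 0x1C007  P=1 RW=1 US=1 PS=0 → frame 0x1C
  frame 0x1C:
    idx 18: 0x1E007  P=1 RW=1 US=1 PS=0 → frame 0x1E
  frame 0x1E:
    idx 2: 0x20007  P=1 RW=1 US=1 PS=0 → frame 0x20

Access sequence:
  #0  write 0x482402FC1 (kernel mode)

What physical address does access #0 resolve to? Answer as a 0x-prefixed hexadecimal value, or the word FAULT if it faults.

Per-access translation:
#0 VA=0x482402FC1 (w,kernel):
  [0] read 0x19 idx=18: raw=0x1C007 flags P=1 W=1 U=1 S=0
  [1] read 0x1C idx=18: raw=0x1E007 flags P=1 W=1 U=1 S=0
  [2] read 0x1E idx=2: raw=0x20007 flags P=1 W=1 U=1 S=0
  ⇒ phys 0x20FC1  [3 reads]

Access #0 PA: 0x20FC1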